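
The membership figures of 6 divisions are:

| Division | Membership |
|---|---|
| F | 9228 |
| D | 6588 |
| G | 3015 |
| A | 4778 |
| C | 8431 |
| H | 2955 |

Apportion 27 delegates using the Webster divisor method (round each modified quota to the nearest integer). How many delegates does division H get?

2

Standard divisor 34995/27 ≈ 1296.111; standard quotas: F 7.120, D 5.083, G 2.326, A 3.686, C 6.505, H 2.280.
Rounding to the nearest integer gives F 7, D 5, G 2, A 4, C 7, H 2 — total 27, matching the house size, so no adjustment is needed.
H receives 2.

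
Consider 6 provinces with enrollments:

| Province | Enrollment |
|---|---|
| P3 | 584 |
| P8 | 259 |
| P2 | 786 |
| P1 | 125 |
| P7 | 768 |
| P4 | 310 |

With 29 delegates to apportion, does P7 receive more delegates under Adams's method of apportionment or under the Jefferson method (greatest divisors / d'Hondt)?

Adams: P3 6, P8 3, P2 8, P1 2, P7 7, P4 3.
Jefferson: P3 6, P8 2, P2 9, P1 1, P7 8, P4 3.
P7 gets 7 under Adams and 8 under Jefferson.

Jefferson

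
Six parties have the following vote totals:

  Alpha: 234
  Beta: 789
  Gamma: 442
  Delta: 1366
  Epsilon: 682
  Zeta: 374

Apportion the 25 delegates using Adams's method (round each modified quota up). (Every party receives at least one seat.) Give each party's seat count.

Standard divisor 3887/25 ≈ 155.48; standard quotas: Alpha 1.505, Beta 5.075, Gamma 2.843, Delta 8.786, Epsilon 4.386, Zeta 2.405.
Rounding up gives 2, 6, 3, 9, 5, 3 = 28 seats, so the divisor must be adjusted.
With modified divisor 180: modified quotas Alpha 1.300, Beta 4.383, Gamma 2.456, Delta 7.589, Epsilon 3.789, Zeta 2.078.
Rounding up: Alpha 2, Beta 5, Gamma 3, Delta 8, Epsilon 4, Zeta 3 (total 25).

Alpha=2; Beta=5; Gamma=3; Delta=8; Epsilon=4; Zeta=3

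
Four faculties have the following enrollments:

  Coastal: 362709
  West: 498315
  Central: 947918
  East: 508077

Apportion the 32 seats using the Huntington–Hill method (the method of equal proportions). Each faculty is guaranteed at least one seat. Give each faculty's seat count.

With divisor 73079: modified quotas Coastal 4.963, West 6.819, Central 12.971, East 6.952.
Geometric-mean thresholds: Coastal √(4·5)=4.472, West √(6·7)=6.481, Central √(12·13)=12.490, East √(6·7)=6.481.
Each quota rounded against its threshold gives Coastal 5, West 7, Central 13, East 7 (total 32).

Coastal 5; West 7; Central 13; East 7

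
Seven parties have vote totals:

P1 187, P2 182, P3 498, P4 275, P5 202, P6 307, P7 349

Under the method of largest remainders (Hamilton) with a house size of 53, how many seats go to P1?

Total 2000; standard divisor 2000/53 ≈ 37.736.
Standard quotas: P1 4.955, P2 4.823, P3 13.197, P4 7.287, P5 5.353, P6 8.136, P7 9.248.
Lower quotas: P1 4, P2 4, P3 13, P4 7, P5 5, P6 8, P7 9 (sum 50, leaving 3 seats).
Remainders in descending order: P1 0.956, P2 0.823, P5 0.353, P4 0.287, P7 0.248, P3 0.197, P6 0.136.
Largest remainders: P1, P2, P5 receive the extra seats.
P1 receives 5.

5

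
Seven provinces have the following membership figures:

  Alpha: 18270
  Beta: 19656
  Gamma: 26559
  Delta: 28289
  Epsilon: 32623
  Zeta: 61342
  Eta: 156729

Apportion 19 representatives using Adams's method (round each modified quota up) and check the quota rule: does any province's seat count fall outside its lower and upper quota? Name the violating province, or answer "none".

none

Standard quotas: Alpha 1.011, Beta 1.087, Gamma 1.469, Delta 1.565, Epsilon 1.805, Zeta 3.393, Eta 8.670.
Adams allocation: Alpha 1, Beta 1, Gamma 2, Delta 2, Epsilon 2, Zeta 3, Eta 8.
Every allocation lies between the lower and upper quota.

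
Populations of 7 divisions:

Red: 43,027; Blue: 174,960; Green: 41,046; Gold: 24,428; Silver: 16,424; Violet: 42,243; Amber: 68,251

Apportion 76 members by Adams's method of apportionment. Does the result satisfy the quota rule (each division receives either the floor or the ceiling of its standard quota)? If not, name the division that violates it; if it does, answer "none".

Standard quotas: Red 7.968, Blue 32.402, Green 7.602, Gold 4.524, Silver 3.042, Violet 7.823, Amber 12.640.
Adams allocation: Red 8, Blue 31, Green 8, Gold 5, Silver 3, Violet 8, Amber 13.
Blue has quota 32.402 (lower 32, upper 33) but receives 31 — outside the quota interval.

Blue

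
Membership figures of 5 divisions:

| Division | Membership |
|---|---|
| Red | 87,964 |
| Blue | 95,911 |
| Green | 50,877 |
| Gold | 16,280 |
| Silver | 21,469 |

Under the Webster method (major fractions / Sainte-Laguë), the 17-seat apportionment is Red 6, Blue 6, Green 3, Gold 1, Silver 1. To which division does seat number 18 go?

Blue

Priority for the next seat is population ÷ (current seats + 0.5).
Priorities: Red 13532.923, Blue 14755.538, Green 14536.286, Gold 10853.333, Silver 14312.667.
Highest priority: Blue.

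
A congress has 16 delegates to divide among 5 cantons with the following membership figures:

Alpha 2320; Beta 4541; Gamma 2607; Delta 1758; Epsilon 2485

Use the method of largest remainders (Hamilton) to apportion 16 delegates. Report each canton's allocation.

The standard divisor is 13711/16 ≈ 856.938.
Standard quotas: Alpha 2.707, Beta 5.299, Gamma 3.042, Delta 2.051, Epsilon 2.900.
Lower quotas: Alpha 2, Beta 5, Gamma 3, Delta 2, Epsilon 2 (sum 14, leaving 2 seats).
Remainders in descending order: Epsilon 0.900, Alpha 0.707, Beta 0.299, Delta 0.051, Gamma 0.042.
Largest remainders: Epsilon, Alpha receive the extra seats.

Alpha 3, Beta 5, Gamma 3, Delta 2, Epsilon 3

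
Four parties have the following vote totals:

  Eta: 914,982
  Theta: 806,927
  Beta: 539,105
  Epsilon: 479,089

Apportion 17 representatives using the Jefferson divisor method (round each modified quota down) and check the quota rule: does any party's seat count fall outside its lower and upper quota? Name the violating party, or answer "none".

none

Standard quotas: Eta 5.677, Theta 5.006, Beta 3.345, Epsilon 2.972.
Jefferson allocation: Eta 6, Theta 5, Beta 3, Epsilon 3.
Every allocation lies between the lower and upper quota.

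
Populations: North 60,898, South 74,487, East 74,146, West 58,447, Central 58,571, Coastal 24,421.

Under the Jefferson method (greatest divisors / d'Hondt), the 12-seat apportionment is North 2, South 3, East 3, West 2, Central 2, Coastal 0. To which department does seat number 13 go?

Priority for the next seat is population ÷ (current seats + 1).
Priorities: North 20299.333, South 18621.750, East 18536.500, West 19482.333, Central 19523.667, Coastal 24421.000.
Highest priority: Coastal.

Coastal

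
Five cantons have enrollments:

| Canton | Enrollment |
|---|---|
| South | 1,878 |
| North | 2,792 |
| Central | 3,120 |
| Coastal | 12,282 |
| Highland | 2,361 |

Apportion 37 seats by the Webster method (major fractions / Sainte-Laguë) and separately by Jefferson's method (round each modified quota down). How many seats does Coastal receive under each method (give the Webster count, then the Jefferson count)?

Webster: South 3, North 5, Central 5, Coastal 20, Highland 4.
Jefferson: South 3, North 4, Central 5, Coastal 21, Highland 4.
Coastal gets 20 under Webster and 21 under Jefferson.

20 and 21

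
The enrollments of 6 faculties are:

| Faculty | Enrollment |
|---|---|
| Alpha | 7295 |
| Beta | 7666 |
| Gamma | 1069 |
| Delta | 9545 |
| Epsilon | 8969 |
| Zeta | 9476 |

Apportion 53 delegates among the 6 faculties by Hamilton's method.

Alpha: 9, Beta: 9, Gamma: 1, Delta: 12, Epsilon: 11, Zeta: 11

The standard divisor is 44020/53 ≈ 830.566.
Standard quotas: Alpha 8.7832, Beta 9.2299, Gamma 1.2871, Delta 11.4922, Epsilon 10.7987, Zeta 11.4091.
Lower quotas: Alpha 8, Beta 9, Gamma 1, Delta 11, Epsilon 10, Zeta 11 (sum 50, leaving 3 seats).
Remainders in descending order: Epsilon 0.7987, Alpha 0.7832, Delta 0.4922, Zeta 0.4091, Gamma 0.2871, Beta 0.2299.
The surplus seats go to Epsilon, Alpha, Delta.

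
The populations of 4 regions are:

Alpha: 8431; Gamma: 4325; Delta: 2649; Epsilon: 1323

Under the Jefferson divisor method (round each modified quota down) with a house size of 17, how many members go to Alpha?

9

Standard divisor 16728/17 ≈ 984; standard quotas: Alpha 8.568, Gamma 4.395, Delta 2.692, Epsilon 1.345.
Rounding down gives 8, 4, 2, 1 = 15 seats, so the divisor must be adjusted.
With modified divisor 870: modified quotas Alpha 9.691, Gamma 4.971, Delta 3.045, Epsilon 1.521.
Rounding down: Alpha 9, Gamma 4, Delta 3, Epsilon 1 (total 17).
Alpha receives 9.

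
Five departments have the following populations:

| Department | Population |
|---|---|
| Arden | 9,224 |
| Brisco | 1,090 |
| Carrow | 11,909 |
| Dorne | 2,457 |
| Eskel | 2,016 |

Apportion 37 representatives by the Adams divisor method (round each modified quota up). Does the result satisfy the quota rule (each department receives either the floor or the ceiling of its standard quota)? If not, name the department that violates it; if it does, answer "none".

Standard quotas: Arden 12.784, Brisco 1.511, Carrow 16.506, Dorne 3.405, Eskel 2.794.
Adams allocation: Arden 12, Brisco 2, Carrow 16, Dorne 4, Eskel 3.
Every allocation lies between the lower and upper quota.

none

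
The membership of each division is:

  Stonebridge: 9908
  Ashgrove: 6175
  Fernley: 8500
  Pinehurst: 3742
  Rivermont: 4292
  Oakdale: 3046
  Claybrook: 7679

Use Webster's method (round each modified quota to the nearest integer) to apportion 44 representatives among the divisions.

Standard divisor 43342/44 ≈ 985.045; standard quotas: Stonebridge 10.058, Ashgrove 6.269, Fernley 8.629, Pinehurst 3.799, Rivermont 4.357, Oakdale 3.092, Claybrook 7.796.
Rounding to the nearest integer gives Stonebridge 10, Ashgrove 6, Fernley 9, Pinehurst 4, Rivermont 4, Oakdale 3, Claybrook 8 — total 44, matching the house size, so no adjustment is needed.

Stonebridge=10; Ashgrove=6; Fernley=9; Pinehurst=4; Rivermont=4; Oakdale=3; Claybrook=8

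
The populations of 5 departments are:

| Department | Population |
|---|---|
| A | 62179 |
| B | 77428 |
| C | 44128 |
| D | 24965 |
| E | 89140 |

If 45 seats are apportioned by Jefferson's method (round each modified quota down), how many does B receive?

Standard divisor 297840/45 ≈ 6618.667; standard quotas: A 9.394, B 11.698, C 6.667, D 3.772, E 13.468.
Rounding down gives 9, 11, 6, 3, 13 = 42 seats, so the divisor must be adjusted.
With modified divisor 6273: modified quotas A 9.912, B 12.343, C 7.035, D 3.980, E 14.210.
Rounding down: A 9, B 12, C 7, D 3, E 14 (total 45).
B receives 12.

12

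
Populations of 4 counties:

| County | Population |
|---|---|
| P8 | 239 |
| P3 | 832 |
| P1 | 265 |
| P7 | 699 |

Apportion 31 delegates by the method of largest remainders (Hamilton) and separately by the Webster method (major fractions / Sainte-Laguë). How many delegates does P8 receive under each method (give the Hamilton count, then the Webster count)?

Hamilton: P8 3, P3 13, P1 4, P7 11.
Webster: P8 4, P3 12, P1 4, P7 11.
P8 gets 3 under Hamilton and 4 under Webster.

3 and 4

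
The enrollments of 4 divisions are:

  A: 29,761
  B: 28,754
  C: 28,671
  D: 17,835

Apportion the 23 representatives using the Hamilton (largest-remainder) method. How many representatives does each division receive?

Standard divisor: 105021 ÷ 23 ≈ 4566.13.
Standard quotas: A 6.5178, B 6.2972, C 6.2791, D 3.9059.
Lower quotas: A 6, B 6, C 6, D 3 (sum 21, leaving 2 seats).
Remainders in descending order: D 0.9059, A 0.5178, B 0.2972, C 0.2791.
The surplus seats go to D, A.

A: 7, B: 6, C: 6, D: 4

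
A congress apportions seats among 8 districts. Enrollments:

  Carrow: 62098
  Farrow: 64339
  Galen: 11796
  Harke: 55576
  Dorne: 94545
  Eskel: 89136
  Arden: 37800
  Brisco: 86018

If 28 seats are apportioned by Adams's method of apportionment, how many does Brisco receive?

5

Standard divisor 501308/28 ≈ 17903.857; standard quotas: Carrow 3.468, Farrow 3.594, Galen 0.659, Harke 3.104, Dorne 5.281, Eskel 4.979, Arden 2.111, Brisco 4.804.
Rounding up gives 4, 4, 1, 4, 6, 5, 3, 5 = 32 seats, so the divisor must be adjusted.
With modified divisor 21100: modified quotas Carrow 2.943, Farrow 3.049, Galen 0.559, Harke 2.634, Dorne 4.481, Eskel 4.224, Arden 1.791, Brisco 4.077.
Rounding up: Carrow 3, Farrow 4, Galen 1, Harke 3, Dorne 5, Eskel 5, Arden 2, Brisco 5 (total 28).
Brisco receives 5.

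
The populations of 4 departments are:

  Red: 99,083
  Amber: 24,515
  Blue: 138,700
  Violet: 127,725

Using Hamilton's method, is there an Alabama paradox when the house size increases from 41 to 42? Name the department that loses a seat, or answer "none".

At 41 seats: Red 10, Amber 3, Blue 15, Violet 13.
At 42 seats: Red 11, Amber 2, Blue 15, Violet 14.
Amber drops from 3 to 2.

Amber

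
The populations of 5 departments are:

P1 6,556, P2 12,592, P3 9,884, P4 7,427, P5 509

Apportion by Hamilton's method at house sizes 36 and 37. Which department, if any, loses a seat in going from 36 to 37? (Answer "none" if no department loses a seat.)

At 36 seats: P1 6, P2 12, P3 10, P4 7, P5 1.
At 37 seats: P1 7, P2 13, P3 10, P4 7, P5 0.
P5 drops from 1 to 0.

P5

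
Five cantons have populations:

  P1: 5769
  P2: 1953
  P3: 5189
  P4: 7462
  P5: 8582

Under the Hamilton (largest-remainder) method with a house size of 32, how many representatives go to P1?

Standard divisor: 28955 ÷ 32 ≈ 904.844.
Standard quotas: P1 6.3757, P2 2.1584, P3 5.7347, P4 8.2467, P5 9.4845.
Lower quotas: P1 6, P2 2, P3 5, P4 8, P5 9 (sum 30, leaving 2 seats).
Remainders in descending order: P3 0.7347, P5 0.4845, P1 0.3757, P4 0.2467, P2 0.1584.
The surplus seats go to P3, P5.
P1 receives 6.

6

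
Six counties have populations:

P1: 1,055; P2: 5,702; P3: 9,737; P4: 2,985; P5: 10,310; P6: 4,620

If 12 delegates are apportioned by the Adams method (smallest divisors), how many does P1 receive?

Standard divisor 34409/12 ≈ 2867.417; standard quotas: P1 0.368, P2 1.989, P3 3.396, P4 1.041, P5 3.596, P6 1.611.
Rounding up gives 1, 2, 4, 2, 4, 2 = 15 seats, so the divisor must be adjusted.
With modified divisor 4000: modified quotas P1 0.264, P2 1.425, P3 2.434, P4 0.746, P5 2.578, P6 1.155.
Rounding up: P1 1, P2 2, P3 3, P4 1, P5 3, P6 2 (total 12).
P1 receives 1.

1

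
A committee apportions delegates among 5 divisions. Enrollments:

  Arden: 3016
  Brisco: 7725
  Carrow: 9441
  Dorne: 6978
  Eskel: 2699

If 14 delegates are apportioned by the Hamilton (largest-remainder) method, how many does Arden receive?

1

Total 29859; standard divisor 29859/14 ≈ 2132.786.
Standard quotas: Arden 1.4141, Brisco 3.6220, Carrow 4.4266, Dorne 3.2718, Eskel 1.2655.
Lower quotas: Arden 1, Brisco 3, Carrow 4, Dorne 3, Eskel 1 (sum 12, leaving 2 seats).
Remainders in descending order: Brisco 0.6220, Carrow 0.4266, Arden 0.4141, Dorne 0.2718, Eskel 0.2655.
The surplus seats go to Brisco, Carrow.
Arden receives 1.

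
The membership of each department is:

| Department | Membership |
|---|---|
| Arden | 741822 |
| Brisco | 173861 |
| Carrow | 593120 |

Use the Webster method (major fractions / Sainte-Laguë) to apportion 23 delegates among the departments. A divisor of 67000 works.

With modified divisor 67000: modified quotas Arden 11.072, Brisco 2.595, Carrow 8.853.
Rounding to the nearest integer: Arden 11, Brisco 3, Carrow 9 (total 23).

Arden=11; Brisco=3; Carrow=9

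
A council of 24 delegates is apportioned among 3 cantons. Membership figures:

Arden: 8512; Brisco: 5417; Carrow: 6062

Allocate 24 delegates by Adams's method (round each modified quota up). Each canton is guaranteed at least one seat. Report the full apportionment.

Standard divisor 19991/24 ≈ 832.958; standard quotas: Arden 10.219, Brisco 6.503, Carrow 7.278.
Rounding up gives 11, 7, 8 = 26 seats, so the divisor must be adjusted.
With modified divisor 880: modified quotas Arden 9.673, Brisco 6.156, Carrow 6.889.
Rounding up: Arden 10, Brisco 7, Carrow 7 (total 24).

Arden 10, Brisco 7, Carrow 7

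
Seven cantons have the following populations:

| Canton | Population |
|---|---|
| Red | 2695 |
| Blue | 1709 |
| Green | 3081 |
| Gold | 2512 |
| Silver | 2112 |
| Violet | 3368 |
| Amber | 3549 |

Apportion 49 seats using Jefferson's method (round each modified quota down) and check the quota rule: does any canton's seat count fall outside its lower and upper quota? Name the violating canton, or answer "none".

none

Standard quotas: Red 6.941, Blue 4.401, Green 7.935, Gold 6.469, Silver 5.439, Violet 8.674, Amber 9.140.
Jefferson allocation: Red 7, Blue 4, Green 8, Gold 7, Silver 5, Violet 9, Amber 9.
Every allocation lies between the lower and upper quota.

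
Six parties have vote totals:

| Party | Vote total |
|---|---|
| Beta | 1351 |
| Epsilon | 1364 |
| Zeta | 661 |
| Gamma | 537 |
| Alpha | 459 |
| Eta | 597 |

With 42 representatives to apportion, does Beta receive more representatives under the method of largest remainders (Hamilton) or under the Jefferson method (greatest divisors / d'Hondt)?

Hamilton: Beta 11, Epsilon 11, Zeta 6, Gamma 5, Alpha 4, Eta 5.
Jefferson: Beta 12, Epsilon 12, Zeta 5, Gamma 4, Alpha 4, Eta 5.
Beta gets 11 under Hamilton and 12 under Jefferson.

Jefferson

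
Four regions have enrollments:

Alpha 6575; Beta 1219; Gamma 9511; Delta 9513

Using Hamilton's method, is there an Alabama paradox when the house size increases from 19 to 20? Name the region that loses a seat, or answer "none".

At 19 seats: Alpha 4, Beta 1, Gamma 7, Delta 7.
At 20 seats: Alpha 5, Beta 1, Gamma 7, Delta 7.
No region's allocation decreased.

none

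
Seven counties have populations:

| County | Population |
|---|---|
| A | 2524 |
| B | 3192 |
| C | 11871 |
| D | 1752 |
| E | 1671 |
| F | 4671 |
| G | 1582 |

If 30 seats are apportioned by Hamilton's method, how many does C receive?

Total 27263; standard divisor 27263/30 ≈ 908.767.
Standard quotas: A 2.7774, B 3.5125, C 13.0628, D 1.9279, E 1.8388, F 5.1399, G 1.7408.
Lower quotas: A 2, B 3, C 13, D 1, E 1, F 5, G 1 (sum 26, leaving 4 seats).
Remainders in descending order: D 0.9279, E 0.8388, A 0.7774, G 0.7408, B 0.5125, F 0.1399, C 0.0628.
The surplus seats go to D, E, A, G.
C receives 13.

13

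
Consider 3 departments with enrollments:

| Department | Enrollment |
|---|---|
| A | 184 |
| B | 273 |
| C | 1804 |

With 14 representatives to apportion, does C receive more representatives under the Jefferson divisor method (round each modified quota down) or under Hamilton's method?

Jefferson: A 1, B 1, C 12.
Hamilton: A 1, B 2, C 11.
C gets 12 under Jefferson and 11 under Hamilton.

Jefferson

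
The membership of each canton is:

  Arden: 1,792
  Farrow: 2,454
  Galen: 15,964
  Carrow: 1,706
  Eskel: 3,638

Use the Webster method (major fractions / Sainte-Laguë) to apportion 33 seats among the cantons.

Arden=2, Farrow=3, Galen=21, Carrow=2, Eskel=5

Standard divisor 25554/33 ≈ 774.364; standard quotas: Arden 2.314, Farrow 3.169, Galen 20.616, Carrow 2.203, Eskel 4.698.
Rounding to the nearest integer gives Arden 2, Farrow 3, Galen 21, Carrow 2, Eskel 5 — total 33, matching the house size, so no adjustment is needed.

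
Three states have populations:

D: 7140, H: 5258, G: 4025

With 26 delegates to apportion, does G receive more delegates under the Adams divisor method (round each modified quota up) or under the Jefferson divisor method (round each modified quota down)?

Adams

Adams: D 11, H 8, G 7.
Jefferson: D 12, H 8, G 6.
G gets 7 under Adams and 6 under Jefferson.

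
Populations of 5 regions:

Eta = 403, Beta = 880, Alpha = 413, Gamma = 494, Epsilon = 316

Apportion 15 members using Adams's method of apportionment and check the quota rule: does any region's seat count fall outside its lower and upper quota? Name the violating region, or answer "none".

none

Standard quotas: Eta 2.412, Beta 5.267, Alpha 2.472, Gamma 2.957, Epsilon 1.891.
Adams allocation: Eta 2, Beta 5, Alpha 3, Gamma 3, Epsilon 2.
Every allocation lies between the lower and upper quota.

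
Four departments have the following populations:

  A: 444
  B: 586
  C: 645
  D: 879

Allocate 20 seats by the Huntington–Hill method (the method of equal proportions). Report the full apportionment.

With divisor 130: modified quotas A 3.415, B 4.508, C 4.962, D 6.762.
Geometric-mean thresholds: A √(3·4)=3.464, B √(4·5)=4.472, C √(4·5)=4.472, D √(6·7)=6.481.
Each quota rounded against its threshold gives A 3, B 5, C 5, D 7 (total 20).

A 3; B 5; C 5; D 7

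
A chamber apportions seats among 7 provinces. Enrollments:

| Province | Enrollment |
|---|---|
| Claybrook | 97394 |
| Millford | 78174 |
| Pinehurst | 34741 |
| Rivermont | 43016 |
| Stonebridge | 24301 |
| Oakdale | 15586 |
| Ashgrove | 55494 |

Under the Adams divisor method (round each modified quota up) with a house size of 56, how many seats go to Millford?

12

Standard divisor 348706/56 ≈ 6226.893; standard quotas: Claybrook 15.641, Millford 12.554, Pinehurst 5.579, Rivermont 6.908, Stonebridge 3.903, Oakdale 2.503, Ashgrove 8.912.
Rounding up gives 16, 13, 6, 7, 4, 3, 9 = 58 seats, so the divisor must be adjusted.
With modified divisor 6700: modified quotas Claybrook 14.536, Millford 11.668, Pinehurst 5.185, Rivermont 6.420, Stonebridge 3.627, Oakdale 2.326, Ashgrove 8.283.
Rounding up: Claybrook 15, Millford 12, Pinehurst 6, Rivermont 7, Stonebridge 4, Oakdale 3, Ashgrove 9 (total 56).
Millford receives 12.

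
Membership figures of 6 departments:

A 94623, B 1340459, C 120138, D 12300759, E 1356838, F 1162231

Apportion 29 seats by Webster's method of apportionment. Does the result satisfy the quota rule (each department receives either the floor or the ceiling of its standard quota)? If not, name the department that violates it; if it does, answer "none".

Standard quotas: A 0.168, B 2.374, C 0.213, D 21.784, E 2.403, F 2.058.
Webster allocation: A 0, B 2, C 0, D 23, E 2, F 2.
D has quota 21.784 (lower 21, upper 22) but receives 23 — outside the quota interval.

D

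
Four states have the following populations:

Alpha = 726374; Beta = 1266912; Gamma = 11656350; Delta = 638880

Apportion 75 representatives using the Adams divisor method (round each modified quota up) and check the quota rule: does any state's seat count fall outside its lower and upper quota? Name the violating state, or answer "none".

Gamma

Standard quotas: Alpha 3.813, Beta 6.650, Gamma 61.184, Delta 3.353.
Adams allocation: Alpha 4, Beta 7, Gamma 60, Delta 4.
Gamma has quota 61.184 (lower 61, upper 62) but receives 60 — outside the quota interval.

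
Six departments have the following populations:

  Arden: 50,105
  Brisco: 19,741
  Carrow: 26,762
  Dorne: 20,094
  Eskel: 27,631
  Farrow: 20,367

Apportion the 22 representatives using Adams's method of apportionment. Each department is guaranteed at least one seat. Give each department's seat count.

Standard divisor 164700/22 ≈ 7486.364; standard quotas: Arden 6.693, Brisco 2.637, Carrow 3.575, Dorne 2.684, Eskel 3.691, Farrow 2.721.
Rounding up gives 7, 3, 4, 3, 4, 3 = 24 seats, so the divisor must be adjusted.
With modified divisor 9100: modified quotas Arden 5.506, Brisco 2.169, Carrow 2.941, Dorne 2.208, Eskel 3.036, Farrow 2.238.
Rounding up: Arden 6, Brisco 3, Carrow 3, Dorne 3, Eskel 4, Farrow 3 (total 22).

Arden=6, Brisco=3, Carrow=3, Dorne=3, Eskel=4, Farrow=3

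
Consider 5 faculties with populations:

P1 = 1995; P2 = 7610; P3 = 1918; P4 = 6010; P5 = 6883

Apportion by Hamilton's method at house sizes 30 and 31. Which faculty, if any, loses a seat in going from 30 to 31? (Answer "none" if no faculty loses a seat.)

P1

At 30 seats: P1 3, P2 9, P3 2, P4 7, P5 9.
At 31 seats: P1 2, P2 10, P3 2, P4 8, P5 9.
P1 drops from 3 to 2.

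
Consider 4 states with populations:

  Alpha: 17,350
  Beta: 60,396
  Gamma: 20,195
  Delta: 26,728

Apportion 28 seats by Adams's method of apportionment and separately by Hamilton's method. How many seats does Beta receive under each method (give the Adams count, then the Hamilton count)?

Adams: Alpha 4, Beta 13, Gamma 5, Delta 6.
Hamilton: Alpha 4, Beta 14, Gamma 4, Delta 6.
Beta gets 13 under Adams and 14 under Hamilton.

13 and 14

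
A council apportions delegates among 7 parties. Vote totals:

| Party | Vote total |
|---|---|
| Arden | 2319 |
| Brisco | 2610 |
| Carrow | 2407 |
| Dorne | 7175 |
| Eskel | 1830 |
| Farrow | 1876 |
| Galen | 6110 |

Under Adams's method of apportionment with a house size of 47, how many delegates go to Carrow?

Standard divisor 24327/47 ≈ 517.596; standard quotas: Arden 4.480, Brisco 5.043, Carrow 4.650, Dorne 13.862, Eskel 3.536, Farrow 3.624, Galen 11.805.
Rounding up gives 5, 6, 5, 14, 4, 4, 12 = 50 seats, so the divisor must be adjusted.
With modified divisor 570: modified quotas Arden 4.068, Brisco 4.579, Carrow 4.223, Dorne 12.588, Eskel 3.211, Farrow 3.291, Galen 10.719.
Rounding up: Arden 5, Brisco 5, Carrow 5, Dorne 13, Eskel 4, Farrow 4, Galen 11 (total 47).
Carrow receives 5.

5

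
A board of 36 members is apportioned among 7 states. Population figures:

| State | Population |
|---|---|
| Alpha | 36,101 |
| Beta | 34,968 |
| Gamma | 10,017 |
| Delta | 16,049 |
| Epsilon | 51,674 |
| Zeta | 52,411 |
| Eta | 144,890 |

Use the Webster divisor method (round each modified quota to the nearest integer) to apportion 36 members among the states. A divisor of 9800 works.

With modified divisor 9800: modified quotas Alpha 3.684, Beta 3.568, Gamma 1.022, Delta 1.638, Epsilon 5.273, Zeta 5.348, Eta 14.785.
Rounding to the nearest integer: Alpha 4, Beta 4, Gamma 1, Delta 2, Epsilon 5, Zeta 5, Eta 15 (total 36).

Alpha 4, Beta 4, Gamma 1, Delta 2, Epsilon 5, Zeta 5, Eta 15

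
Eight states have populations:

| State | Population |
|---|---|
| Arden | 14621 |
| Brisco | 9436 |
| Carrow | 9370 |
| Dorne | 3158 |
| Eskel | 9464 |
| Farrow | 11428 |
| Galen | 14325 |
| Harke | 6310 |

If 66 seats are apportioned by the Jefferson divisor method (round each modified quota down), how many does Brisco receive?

Standard divisor 78112/66 ≈ 1183.515; standard quotas: Arden 12.354, Brisco 7.973, Carrow 7.917, Dorne 2.668, Eskel 7.997, Farrow 9.656, Galen 12.104, Harke 5.332.
Rounding down gives 12, 7, 7, 2, 7, 9, 12, 5 = 61 seats, so the divisor must be adjusted.
With modified divisor 1110: modified quotas Arden 13.172, Brisco 8.501, Carrow 8.441, Dorne 2.845, Eskel 8.526, Farrow 10.295, Galen 12.905, Harke 5.685.
Rounding down: Arden 13, Brisco 8, Carrow 8, Dorne 2, Eskel 8, Farrow 10, Galen 12, Harke 5 (total 66).
Brisco receives 8.

8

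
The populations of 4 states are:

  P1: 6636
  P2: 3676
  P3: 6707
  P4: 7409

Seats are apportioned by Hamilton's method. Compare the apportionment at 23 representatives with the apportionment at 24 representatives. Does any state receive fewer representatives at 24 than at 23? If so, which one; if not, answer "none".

At 23 seats: P1 6, P2 4, P3 6, P4 7.
At 24 seats: P1 6, P2 4, P3 7, P4 7.
No state's allocation decreased.

none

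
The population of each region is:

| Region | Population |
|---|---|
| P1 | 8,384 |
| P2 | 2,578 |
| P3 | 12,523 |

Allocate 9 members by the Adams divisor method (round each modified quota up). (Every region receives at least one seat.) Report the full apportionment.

Standard divisor 23485/9 ≈ 2609.444; standard quotas: P1 3.213, P2 0.988, P3 4.799.
Rounding up gives 4, 1, 5 = 10 seats, so the divisor must be adjusted.
With modified divisor 3000: modified quotas P1 2.795, P2 0.859, P3 4.174.
Rounding up: P1 3, P2 1, P3 5 (total 9).

P1 3, P2 1, P3 5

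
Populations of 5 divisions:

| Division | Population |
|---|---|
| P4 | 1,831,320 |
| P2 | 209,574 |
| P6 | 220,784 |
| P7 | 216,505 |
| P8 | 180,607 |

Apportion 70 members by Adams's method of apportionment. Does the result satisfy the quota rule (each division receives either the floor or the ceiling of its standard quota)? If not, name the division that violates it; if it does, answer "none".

Standard quotas: P4 48.215, P2 5.518, P6 5.813, P7 5.700, P8 4.755.
Adams allocation: P4 47, P2 6, P6 6, P7 6, P8 5.
P4 has quota 48.215 (lower 48, upper 49) but receives 47 — outside the quota interval.

P4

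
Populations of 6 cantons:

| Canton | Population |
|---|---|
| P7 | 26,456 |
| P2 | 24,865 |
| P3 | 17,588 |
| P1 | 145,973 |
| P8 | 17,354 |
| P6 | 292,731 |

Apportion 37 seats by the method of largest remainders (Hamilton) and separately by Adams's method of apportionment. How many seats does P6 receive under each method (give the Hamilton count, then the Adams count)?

21 and 19

Hamilton: P7 2, P2 2, P3 1, P1 10, P8 1, P6 21.
Adams: P7 2, P2 2, P3 2, P1 10, P8 2, P6 19.
P6 gets 21 under Hamilton and 19 under Adams.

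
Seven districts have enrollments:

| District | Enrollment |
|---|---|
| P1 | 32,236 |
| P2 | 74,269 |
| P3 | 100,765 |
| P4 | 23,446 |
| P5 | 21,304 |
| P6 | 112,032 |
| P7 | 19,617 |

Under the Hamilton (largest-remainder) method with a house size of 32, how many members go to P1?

3

Total 383669; standard divisor 383669/32 ≈ 11989.656.
Standard quotas: P1 2.6887, P2 6.1944, P3 8.4043, P4 1.9555, P5 1.7769, P6 9.3441, P7 1.6362.
Lower quotas: P1 2, P2 6, P3 8, P4 1, P5 1, P6 9, P7 1 (sum 28, leaving 4 seats).
Remainders in descending order: P4 0.9555, P5 0.7769, P1 0.6887, P7 0.6362, P3 0.4043, P6 0.3441, P2 0.1944.
The surplus seats go to P4, P5, P1, P7.
P1 receives 3.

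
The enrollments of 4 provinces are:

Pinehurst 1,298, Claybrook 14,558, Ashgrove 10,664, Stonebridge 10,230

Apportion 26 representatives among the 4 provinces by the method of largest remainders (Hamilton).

Pinehurst 1, Claybrook 10, Ashgrove 8, Stonebridge 7

The standard divisor is 36750/26 ≈ 1413.462.
Standard quotas: Pinehurst 0.9183, Claybrook 10.2995, Ashgrove 7.5446, Stonebridge 7.2376.
Lower quotas: Pinehurst 0, Claybrook 10, Ashgrove 7, Stonebridge 7 (sum 24, leaving 2 seats).
Remainders in descending order: Pinehurst 0.9183, Ashgrove 0.5446, Claybrook 0.2995, Stonebridge 0.2376.
The surplus seats go to Pinehurst, Ashgrove.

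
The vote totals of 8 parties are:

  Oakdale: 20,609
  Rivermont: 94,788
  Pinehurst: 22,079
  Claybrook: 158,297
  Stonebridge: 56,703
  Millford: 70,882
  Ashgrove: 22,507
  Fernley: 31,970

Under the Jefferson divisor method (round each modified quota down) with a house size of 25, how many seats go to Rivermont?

Standard divisor 477835/25 ≈ 19113.4; standard quotas: Oakdale 1.078, Rivermont 4.959, Pinehurst 1.155, Claybrook 8.282, Stonebridge 2.967, Millford 3.708, Ashgrove 1.178, Fernley 1.673.
Rounding down gives 1, 4, 1, 8, 2, 3, 1, 1 = 21 seats, so the divisor must be adjusted.
With modified divisor 16800: modified quotas Oakdale 1.227, Rivermont 5.642, Pinehurst 1.314, Claybrook 9.422, Stonebridge 3.375, Millford 4.219, Ashgrove 1.340, Fernley 1.903.
Rounding down: Oakdale 1, Rivermont 5, Pinehurst 1, Claybrook 9, Stonebridge 3, Millford 4, Ashgrove 1, Fernley 1 (total 25).
Rivermont receives 5.

5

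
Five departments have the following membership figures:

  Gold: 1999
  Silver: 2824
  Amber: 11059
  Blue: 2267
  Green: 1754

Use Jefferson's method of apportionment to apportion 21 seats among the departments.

Standard divisor 19903/21 ≈ 947.762; standard quotas: Gold 2.109, Silver 2.980, Amber 11.669, Blue 2.392, Green 1.851.
Rounding down gives 2, 2, 11, 2, 1 = 18 seats, so the divisor must be adjusted.
With modified divisor 860: modified quotas Gold 2.324, Silver 3.284, Amber 12.859, Blue 2.636, Green 2.040.
Rounding down: Gold 2, Silver 3, Amber 12, Blue 2, Green 2 (total 21).

Gold 2, Silver 3, Amber 12, Blue 2, Green 2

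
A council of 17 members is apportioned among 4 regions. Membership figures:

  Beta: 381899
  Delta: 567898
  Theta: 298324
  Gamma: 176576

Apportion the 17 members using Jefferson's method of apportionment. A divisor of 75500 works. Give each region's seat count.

Beta 5, Delta 7, Theta 3, Gamma 2

With modified divisor 75500: modified quotas Beta 5.058, Delta 7.522, Theta 3.951, Gamma 2.339.
Rounding down: Beta 5, Delta 7, Theta 3, Gamma 2 (total 17).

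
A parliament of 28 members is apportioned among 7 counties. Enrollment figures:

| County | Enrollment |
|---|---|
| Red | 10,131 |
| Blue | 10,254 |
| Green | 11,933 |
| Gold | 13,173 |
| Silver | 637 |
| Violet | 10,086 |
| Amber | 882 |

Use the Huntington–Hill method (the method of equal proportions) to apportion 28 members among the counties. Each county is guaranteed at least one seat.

With divisor 2217: modified quotas Red 4.570, Blue 4.625, Green 5.382, Gold 5.942, Silver 0.287, Violet 4.549, Amber 0.398.
Geometric-mean thresholds: Red √(4·5)=4.472, Blue √(4·5)=4.472, Green √(5·6)=5.477, Gold √(5·6)=5.477, Silver (min 1), Violet √(4·5)=4.472, Amber (min 1).
Each quota rounded against its threshold gives Red 5, Blue 5, Green 5, Gold 6, Silver 1, Violet 5, Amber 1 (total 28).

Red 5, Blue 5, Green 5, Gold 6, Silver 1, Violet 5, Amber 1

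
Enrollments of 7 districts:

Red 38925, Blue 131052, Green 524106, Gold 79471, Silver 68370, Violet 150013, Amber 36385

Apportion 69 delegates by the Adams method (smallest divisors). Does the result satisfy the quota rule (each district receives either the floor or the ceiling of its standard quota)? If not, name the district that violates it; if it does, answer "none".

Standard quotas: Red 2.612, Blue 8.794, Green 35.167, Gold 5.332, Silver 4.588, Violet 10.066, Amber 2.441.
Adams allocation: Red 3, Blue 9, Green 33, Gold 6, Silver 5, Violet 10, Amber 3.
Green has quota 35.167 (lower 35, upper 36) but receives 33 — outside the quota interval.

Green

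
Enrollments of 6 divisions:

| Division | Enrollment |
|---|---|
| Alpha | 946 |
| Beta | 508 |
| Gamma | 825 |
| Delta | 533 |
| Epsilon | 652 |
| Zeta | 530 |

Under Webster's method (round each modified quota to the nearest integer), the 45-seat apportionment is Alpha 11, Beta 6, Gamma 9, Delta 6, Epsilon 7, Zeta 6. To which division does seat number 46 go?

Epsilon

Priority for the next seat is population ÷ (current seats + 0.5).
Priorities: Alpha 82.261, Beta 78.154, Gamma 86.842, Delta 82.000, Epsilon 86.933, Zeta 81.538.
Highest priority: Epsilon.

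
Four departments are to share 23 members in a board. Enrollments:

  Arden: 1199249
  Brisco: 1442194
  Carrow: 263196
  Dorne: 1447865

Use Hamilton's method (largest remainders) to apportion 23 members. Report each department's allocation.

Standard divisor: 4352504 ÷ 23 ≈ 189239.304.
Standard quotas: Arden 6.3372, Brisco 7.6210, Carrow 1.3908, Dorne 7.6510.
Lower quotas: Arden 6, Brisco 7, Carrow 1, Dorne 7 (sum 21, leaving 2 seats).
Remainders in descending order: Dorne 0.6510, Brisco 0.6210, Carrow 0.3908, Arden 0.3372.
The surplus seats go to Dorne, Brisco.

Arden: 6, Brisco: 8, Carrow: 1, Dorne: 8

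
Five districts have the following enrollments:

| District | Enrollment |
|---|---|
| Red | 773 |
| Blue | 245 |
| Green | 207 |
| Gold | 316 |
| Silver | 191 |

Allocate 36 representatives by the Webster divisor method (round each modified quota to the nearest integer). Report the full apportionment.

Red 16, Blue 5, Green 4, Gold 7, Silver 4

Standard divisor 1732/36 ≈ 48.111; standard quotas: Red 16.067, Blue 5.092, Green 4.303, Gold 6.568, Silver 3.970.
Rounding to the nearest integer gives Red 16, Blue 5, Green 4, Gold 7, Silver 4 — total 36, matching the house size, so no adjustment is needed.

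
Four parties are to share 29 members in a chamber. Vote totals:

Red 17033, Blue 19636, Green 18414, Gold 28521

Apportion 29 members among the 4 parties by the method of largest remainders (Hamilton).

Red: 6, Blue: 7, Green: 6, Gold: 10

Standard divisor: 83604 ÷ 29 ≈ 2882.897.
Standard quotas: Red 5.9083, Blue 6.8112, Green 6.3873, Gold 9.8932.
Lower quotas: Red 5, Blue 6, Green 6, Gold 9 (sum 26, leaving 3 seats).
Remainders in descending order: Red 0.9083, Gold 0.8932, Blue 0.8112, Green 0.3873.
Largest remainders: Red, Gold, Blue receive the extra seats.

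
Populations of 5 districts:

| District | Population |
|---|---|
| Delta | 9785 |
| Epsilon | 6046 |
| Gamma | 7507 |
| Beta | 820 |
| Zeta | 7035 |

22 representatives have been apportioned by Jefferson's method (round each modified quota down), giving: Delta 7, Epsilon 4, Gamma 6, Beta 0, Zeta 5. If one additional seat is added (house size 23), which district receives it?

Priority for the next seat is population ÷ (current seats + 1).
Priorities: Delta 1223.125, Epsilon 1209.200, Gamma 1072.429, Beta 820.000, Zeta 1172.500.
Highest priority: Delta.

Delta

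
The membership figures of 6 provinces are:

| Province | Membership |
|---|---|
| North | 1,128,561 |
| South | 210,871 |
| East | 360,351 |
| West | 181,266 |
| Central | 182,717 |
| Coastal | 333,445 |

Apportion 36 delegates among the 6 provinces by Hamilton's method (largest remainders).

The standard divisor is 2397211/36 ≈ 66589.194.
Standard quotas: North 16.9481, South 3.1667, East 5.4116, West 2.7222, Central 2.7439, Coastal 5.0075.
Lower quotas: North 16, South 3, East 5, West 2, Central 2, Coastal 5 (sum 33, leaving 3 seats).
Remainders in descending order: North 0.9481, Central 0.7439, West 0.7222, East 0.4116, South 0.1667, Coastal 0.0075.
Largest remainders: North, Central, West receive the extra seats.

North 17, South 3, East 5, West 3, Central 3, Coastal 5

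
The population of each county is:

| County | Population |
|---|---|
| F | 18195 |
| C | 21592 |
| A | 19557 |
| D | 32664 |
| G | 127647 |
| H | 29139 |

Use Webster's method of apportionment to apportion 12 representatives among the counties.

Standard divisor 248794/12 ≈ 20732.833; standard quotas: F 0.878, C 1.041, A 0.943, D 1.575, G 6.157, H 1.405.
Rounding to the nearest integer gives F 1, C 1, A 1, D 2, G 6, H 1 — total 12, matching the house size, so no adjustment is needed.

F 1; C 1; A 1; D 2; G 6; H 1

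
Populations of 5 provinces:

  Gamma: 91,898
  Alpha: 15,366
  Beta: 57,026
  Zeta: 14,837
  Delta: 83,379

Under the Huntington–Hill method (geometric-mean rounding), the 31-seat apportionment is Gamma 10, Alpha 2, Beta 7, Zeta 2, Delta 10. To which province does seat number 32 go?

Gamma

Priority for the next seat is population ÷ (√(s·(s+1))).
Priorities: Gamma 8762.131, Alpha 6273.143, Beta 7620.420, Zeta 6057.180, Delta 7949.876.
Highest priority: Gamma.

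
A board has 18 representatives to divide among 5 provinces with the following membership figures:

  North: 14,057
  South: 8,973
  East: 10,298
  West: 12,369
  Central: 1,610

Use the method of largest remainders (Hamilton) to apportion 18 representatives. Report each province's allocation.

Standard divisor: 47307 ÷ 18 ≈ 2628.167.
Standard quotas: North 5.3486, South 3.4142, East 3.9183, West 4.7063, Central 0.6126.
Lower quotas: North 5, South 3, East 3, West 4, Central 0 (sum 15, leaving 3 seats).
Remainders in descending order: East 0.9183, West 0.7063, Central 0.6126, South 0.4142, North 0.3486.
Largest remainders: East, West, Central receive the extra seats.

North=5; South=3; East=4; West=5; Central=1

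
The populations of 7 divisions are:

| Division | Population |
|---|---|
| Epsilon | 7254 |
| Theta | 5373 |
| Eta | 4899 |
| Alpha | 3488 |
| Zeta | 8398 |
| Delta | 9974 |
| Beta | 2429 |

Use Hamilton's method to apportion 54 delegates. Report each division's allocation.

Epsilon=9; Theta=7; Eta=6; Alpha=5; Zeta=11; Delta=13; Beta=3

The standard divisor is 41815/54 ≈ 774.352.
Standard quotas: Epsilon 9.3678, Theta 6.9387, Eta 6.3266, Alpha 4.5044, Zeta 10.8452, Delta 12.8804, Beta 3.1368.
Lower quotas: Epsilon 9, Theta 6, Eta 6, Alpha 4, Zeta 10, Delta 12, Beta 3 (sum 50, leaving 4 seats).
Remainders in descending order: Theta 0.9387, Delta 0.8804, Zeta 0.8452, Alpha 0.5044, Epsilon 0.3678, Eta 0.3266, Beta 0.1368.
Largest remainders: Theta, Delta, Zeta, Alpha receive the extra seats.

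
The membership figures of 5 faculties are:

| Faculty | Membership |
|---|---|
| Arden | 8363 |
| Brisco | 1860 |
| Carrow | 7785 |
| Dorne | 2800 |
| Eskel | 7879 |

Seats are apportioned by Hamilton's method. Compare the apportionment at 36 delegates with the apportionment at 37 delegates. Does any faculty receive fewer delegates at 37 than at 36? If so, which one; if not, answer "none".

At 36 seats: Arden 10, Brisco 2, Carrow 10, Dorne 4, Eskel 10.
At 37 seats: Arden 11, Brisco 2, Carrow 10, Dorne 4, Eskel 10.
No faculty's allocation decreased.

none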